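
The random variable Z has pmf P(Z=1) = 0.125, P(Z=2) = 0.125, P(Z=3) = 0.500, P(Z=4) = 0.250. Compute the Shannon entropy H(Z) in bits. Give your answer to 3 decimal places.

H(Z) = −Σ p·log₂ p.
  −(0.125)·log₂(0.125) = 0.3750
  −(0.125)·log₂(0.125) = 0.3750
  −(0.500)·log₂(0.500) = 0.5000
  −(0.250)·log₂(0.250) = 0.5000
Sum: 0.3750 + 0.3750 + 0.5000 + 0.5000 = 1.750 bits.

1.750 bits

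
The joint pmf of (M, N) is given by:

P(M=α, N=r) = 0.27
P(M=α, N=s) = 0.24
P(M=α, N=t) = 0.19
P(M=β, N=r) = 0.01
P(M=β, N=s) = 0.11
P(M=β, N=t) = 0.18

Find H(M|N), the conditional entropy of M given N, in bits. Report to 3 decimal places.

Chain rule: H(M|N) = H(M,N) − H(N).
Marginals: p(M) = (0.7000, 0.3000), p(N) = (0.2800, 0.3500, 0.3700).
H(M,N) = 2.3214 bits; H(N) = 1.5751 bits.
H(M|N) = 2.3214 − 1.5751 = 0.746 bits.

0.746 bits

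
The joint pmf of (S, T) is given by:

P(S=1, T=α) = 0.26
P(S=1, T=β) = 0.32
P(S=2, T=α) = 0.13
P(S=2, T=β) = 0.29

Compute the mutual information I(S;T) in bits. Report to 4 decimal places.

Marginals: p(S) = (0.5800, 0.4200), p(T) = (0.3900, 0.6100).
I(S;T) = Σ p(x,y)·log₂[p(x,y)/(p(x)p(y))].
  (1,α): 0.26·log₂(1.1494) = 0.05224
  (1,β): 0.32·log₂(0.9045) = -0.04636
  (2,α): 0.13·log₂(0.7937) = -0.04335
  (2,β): 0.29·log₂(1.1319) = 0.05185
Sum = 0.0144 bits.

0.0144 bits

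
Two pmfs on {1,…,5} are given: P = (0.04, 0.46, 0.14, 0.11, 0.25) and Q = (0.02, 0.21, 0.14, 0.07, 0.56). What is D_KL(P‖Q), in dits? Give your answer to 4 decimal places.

D(P‖Q) = Σ p·log₁₀(p/q).
  0.04·log₁₀(0.04/0.02) = 0.01204
  0.46·log₁₀(0.46/0.21) = 0.15665
  0.14·log₁₀(0.14/0.14) = 0.00000
  0.11·log₁₀(0.11/0.07) = 0.02159
  0.25·log₁₀(0.25/0.56) = -0.08756
D(P‖Q) = 0.1027 dits.

0.1027 dits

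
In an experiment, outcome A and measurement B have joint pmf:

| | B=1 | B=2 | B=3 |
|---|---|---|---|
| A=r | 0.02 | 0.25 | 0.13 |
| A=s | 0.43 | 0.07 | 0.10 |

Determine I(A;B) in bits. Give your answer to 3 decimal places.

Marginals: p(A) = (0.4000, 0.6000), p(B) = (0.4500, 0.3200, 0.2300).
I(A;B) = H(A) + H(B) − H(A,B).
H(A) = 0.9710, H(B) = 1.5321, H(A,B) = 2.1198.
I(A;B) = 0.9710 + 1.5321 − 2.1198 = 0.383 bits.

0.383 bits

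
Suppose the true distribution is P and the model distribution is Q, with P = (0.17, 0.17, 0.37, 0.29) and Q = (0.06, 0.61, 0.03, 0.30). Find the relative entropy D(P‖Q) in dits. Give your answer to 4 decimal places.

D(P‖Q) = Σ p·log₁₀(p/q).
  0.17·log₁₀(0.17/0.06) = 0.07689
  0.17·log₁₀(0.17/0.61) = -0.09433
  0.37·log₁₀(0.37/0.03) = 0.40370
  0.29·log₁₀(0.29/0.30) = -0.00427
D(P‖Q) = 0.3820 dits.

0.3820 dits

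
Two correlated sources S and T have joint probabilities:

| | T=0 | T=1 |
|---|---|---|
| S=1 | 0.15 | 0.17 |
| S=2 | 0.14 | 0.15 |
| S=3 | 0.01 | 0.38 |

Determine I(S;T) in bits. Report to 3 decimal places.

Marginals: p(S) = (0.3200, 0.2900, 0.3900), p(T) = (0.3000, 0.7000).
I(S;T) = H(S) + H(T) − H(S,T).
H(S) = 1.5737, H(T) = 0.8813, H(S,T) = 2.2497.
I(S;T) = 1.5737 + 0.8813 − 2.2497 = 0.205 bits.

0.205 bits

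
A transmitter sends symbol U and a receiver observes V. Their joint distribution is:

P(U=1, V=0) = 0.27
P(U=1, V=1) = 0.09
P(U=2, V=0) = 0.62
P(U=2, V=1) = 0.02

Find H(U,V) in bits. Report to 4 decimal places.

1.3631 bits

H(U,V) = −Σ p(x,y)·log₂ p(x,y) over all 4 cells.
  cell (1,0): −0.27·log₂0.27 = 0.51002
  cell (1,1): −0.09·log₂0.09 = 0.31265
  cell (2,0): −0.62·log₂0.62 = 0.42759
  cell (2,1): −0.02·log₂0.02 = 0.11288
Sum = 1.3631 bits.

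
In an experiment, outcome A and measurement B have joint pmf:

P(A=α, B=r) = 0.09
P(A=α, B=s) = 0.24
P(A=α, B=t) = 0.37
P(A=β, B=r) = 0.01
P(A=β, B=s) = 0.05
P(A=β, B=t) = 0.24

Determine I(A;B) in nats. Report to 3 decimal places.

0.036 nats

Marginals: p(A) = (0.7000, 0.3000), p(B) = (0.1000, 0.2900, 0.6100).
I(A;B) = Σ p(x,y)·ln[p(x,y)/(p(x)p(y))].
  (α,r): 0.09·ln(1.2857) = 0.0226
  (α,s): 0.24·ln(1.1823) = 0.0402
  (α,t): 0.37·ln(0.8665) = -0.0530
  (β,r): 0.01·ln(0.3333) = -0.0110
  (β,s): 0.05·ln(0.5747) = -0.0277
  (β,t): 0.24·ln(1.3115) = 0.0651
Sum = 0.036 nats.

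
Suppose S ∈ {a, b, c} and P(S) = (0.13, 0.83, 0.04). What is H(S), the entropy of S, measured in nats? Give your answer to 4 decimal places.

0.5486 nats

H(S) = −Σ p·ln p.
  −(0.13)·ln(0.13) = 0.26523
  −(0.83)·ln(0.83) = 0.15465
  −(0.04)·ln(0.04) = 0.12876
Sum: 0.26523 + 0.15465 + 0.12876 = 0.5486 nats.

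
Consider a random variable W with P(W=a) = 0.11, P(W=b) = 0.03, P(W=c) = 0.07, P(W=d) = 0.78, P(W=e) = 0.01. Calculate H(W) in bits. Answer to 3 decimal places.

H(W) = −Σ p·log₂ p.
  −(0.11)·log₂(0.11) = 0.3503
  −(0.03)·log₂(0.03) = 0.1518
  −(0.07)·log₂(0.07) = 0.2686
  −(0.78)·log₂(0.78) = 0.2796
  −(0.01)·log₂(0.01) = 0.0664
Sum: 0.3503 + 0.1518 + 0.2686 + 0.2796 + 0.0664 = 1.117 bits.

1.117 bits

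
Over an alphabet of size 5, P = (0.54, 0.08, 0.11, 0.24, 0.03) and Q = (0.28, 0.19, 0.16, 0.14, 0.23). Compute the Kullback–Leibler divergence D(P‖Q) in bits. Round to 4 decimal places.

D(P‖Q) = Σ p·log₂(p/q).
  0.54·log₂(0.54/0.28) = 0.51167
  0.08·log₂(0.08/0.19) = -0.09983
  0.11·log₂(0.11/0.16) = -0.05946
  0.24·log₂(0.24/0.14) = 0.18663
  0.03·log₂(0.03/0.23) = -0.08816
D(P‖Q) = 0.4508 bits.

0.4508 bits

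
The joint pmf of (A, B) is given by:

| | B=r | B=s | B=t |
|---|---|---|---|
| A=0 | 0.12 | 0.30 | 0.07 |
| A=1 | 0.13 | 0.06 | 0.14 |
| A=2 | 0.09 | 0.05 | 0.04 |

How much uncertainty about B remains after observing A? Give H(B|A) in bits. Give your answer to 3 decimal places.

Chain rule: H(B|A) = H(A,B) − H(A).
Marginals: p(A) = (0.4900, 0.3300, 0.1800), p(B) = (0.3400, 0.4100, 0.2500).
H(A,B) = 2.8945 bits; H(A) = 1.4774 bits.
H(B|A) = 2.8945 − 1.4774 = 1.417 bits.

1.417 bits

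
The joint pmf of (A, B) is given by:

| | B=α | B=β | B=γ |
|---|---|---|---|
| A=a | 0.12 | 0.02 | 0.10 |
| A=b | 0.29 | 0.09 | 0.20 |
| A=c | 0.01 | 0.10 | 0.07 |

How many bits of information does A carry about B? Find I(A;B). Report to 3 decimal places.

Marginals: p(A) = (0.2400, 0.5800, 0.1800), p(B) = (0.4200, 0.2100, 0.3700).
I(A;B) = H(A) + H(B) − H(A,B).
H(A) = 1.3952, H(B) = 1.5292, H(A,B) = 2.7743.
I(A;B) = 1.3952 + 1.5292 − 2.7743 = 0.150 bits.

0.150 bits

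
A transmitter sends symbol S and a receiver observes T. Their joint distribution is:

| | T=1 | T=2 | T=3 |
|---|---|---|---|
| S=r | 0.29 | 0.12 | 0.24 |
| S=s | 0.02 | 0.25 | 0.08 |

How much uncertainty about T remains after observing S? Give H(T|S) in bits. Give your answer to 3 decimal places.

1.349 bits

Chain rule: H(T|S) = H(S,T) − H(S).
Marginals: p(S) = (0.6500, 0.3500), p(T) = (0.3100, 0.3700, 0.3200).
H(S,T) = 2.2835 bits; H(S) = 0.9341 bits.
H(T|S) = 2.2835 − 0.9341 = 1.349 bits.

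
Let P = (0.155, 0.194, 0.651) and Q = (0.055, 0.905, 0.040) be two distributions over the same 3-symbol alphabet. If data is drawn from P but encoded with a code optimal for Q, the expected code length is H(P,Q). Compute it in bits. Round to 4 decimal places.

H(P,Q) = −Σ p·log₂ q.
  −0.155·log₂(0.055) = 0.64859
  −0.194·log₂(0.905) = 0.02794
  −0.651·log₂(0.040) = 3.02315
H(P,Q) = 3.6997 bits.

3.6997 bits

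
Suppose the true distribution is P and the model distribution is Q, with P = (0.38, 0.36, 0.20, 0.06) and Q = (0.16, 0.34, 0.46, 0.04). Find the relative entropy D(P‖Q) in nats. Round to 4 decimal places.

D(P‖Q) = Σ p·ln(p/q).
  0.38·ln(0.38/0.16) = 0.32870
  0.36·ln(0.36/0.34) = 0.02058
  0.20·ln(0.20/0.46) = -0.16658
  0.06·ln(0.06/0.04) = 0.02433
D(P‖Q) = 0.2070 nats.

0.2070 nats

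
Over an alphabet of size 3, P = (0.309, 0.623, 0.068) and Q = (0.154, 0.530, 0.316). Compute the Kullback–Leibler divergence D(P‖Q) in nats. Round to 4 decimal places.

0.2114 nats

D(P‖Q) = Σ p·ln(p/q).
  0.309·ln(0.309/0.154) = 0.21518
  0.623·ln(0.623/0.530) = 0.10072
  0.068·ln(0.068/0.316) = -0.10446
D(P‖Q) = 0.2114 nats.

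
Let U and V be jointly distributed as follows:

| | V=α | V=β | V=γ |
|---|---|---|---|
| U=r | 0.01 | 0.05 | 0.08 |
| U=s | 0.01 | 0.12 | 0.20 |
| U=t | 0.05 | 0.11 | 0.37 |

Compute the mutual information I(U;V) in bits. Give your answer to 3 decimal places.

0.028 bits

Marginals: p(U) = (0.1400, 0.3300, 0.5300), p(V) = (0.0700, 0.2800, 0.6500).
I(U;V) = H(U) + H(V) − H(U,V).
H(U) = 1.4104, H(V) = 1.1867, H(U,V) = 2.5690.
I(U;V) = 1.4104 + 1.1867 − 2.5690 = 0.028 bits.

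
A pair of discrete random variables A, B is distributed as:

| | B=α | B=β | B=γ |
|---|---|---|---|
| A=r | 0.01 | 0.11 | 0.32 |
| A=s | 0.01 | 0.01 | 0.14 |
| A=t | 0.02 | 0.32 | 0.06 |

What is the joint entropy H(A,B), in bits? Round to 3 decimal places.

H(A,B) = −Σ p(x,y)·log₂ p(x,y) over all 9 cells.
  cell (r,α): −0.01·log₂0.01 = 0.0664
  cell (r,β): −0.11·log₂0.11 = 0.3503
  cell (r,γ): −0.32·log₂0.32 = 0.5260
  cell (s,α): −0.01·log₂0.01 = 0.0664
  cell (s,β): −0.01·log₂0.01 = 0.0664
  cell (s,γ): −0.14·log₂0.14 = 0.3971
  cell (t,α): −0.02·log₂0.02 = 0.1129
  cell (t,β): −0.32·log₂0.32 = 0.5260
  cell (t,γ): −0.06·log₂0.06 = 0.2435
Sum = 2.355 bits.

2.355 bits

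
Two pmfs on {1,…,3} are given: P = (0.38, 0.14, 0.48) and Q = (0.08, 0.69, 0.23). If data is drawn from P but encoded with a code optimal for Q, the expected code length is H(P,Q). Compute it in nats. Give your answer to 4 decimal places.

1.7172 nats

H(P,Q) = −Σ p·ln q.
  −0.38·ln(0.08) = 0.95978
  −0.14·ln(0.69) = 0.05195
  −0.48·ln(0.23) = 0.70544
H(P,Q) = 1.7172 nats.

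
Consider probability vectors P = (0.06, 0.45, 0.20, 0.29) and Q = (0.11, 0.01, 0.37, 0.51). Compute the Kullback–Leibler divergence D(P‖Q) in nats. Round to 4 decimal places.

1.3899 nats

D(P‖Q) = Σ p·ln(p/q).
  0.06·ln(0.06/0.11) = -0.03637
  0.45·ln(0.45/0.01) = 1.71300
  0.20·ln(0.20/0.37) = -0.12304
  0.29·ln(0.29/0.51) = -0.16371
D(P‖Q) = 1.3899 nats.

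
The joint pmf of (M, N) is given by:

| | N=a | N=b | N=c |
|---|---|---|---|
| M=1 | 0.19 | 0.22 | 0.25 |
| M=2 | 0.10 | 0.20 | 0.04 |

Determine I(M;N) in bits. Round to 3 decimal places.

Marginals: p(M) = (0.6600, 0.3400), p(N) = (0.2900, 0.4200, 0.2900).
I(M;N) = Σ p(x,y)·log₂[p(x,y)/(p(x)p(y))].
  (1,a): 0.19·log₂(0.9927) = -0.0020
  (1,b): 0.22·log₂(0.7937) = -0.0734
  (1,c): 0.25·log₂(1.3062) = 0.0963
  (2,a): 0.10·log₂(1.0142) = 0.0020
  (2,b): 0.20·log₂(1.4006) = 0.0972
  (2,c): 0.04·log₂(0.4057) = -0.0521
Sum = 0.068 bits.

0.068 bits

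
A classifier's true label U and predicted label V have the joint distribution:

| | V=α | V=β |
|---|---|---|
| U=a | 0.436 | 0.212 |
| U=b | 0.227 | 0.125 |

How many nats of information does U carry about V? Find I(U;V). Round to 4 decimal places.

Marginals: p(U) = (0.6480, 0.3520), p(V) = (0.6630, 0.3370).
I(U;V) = H(U) + H(V) − H(U,V).
H(U) = 0.6487, H(V) = 0.6390, H(U,V) = 1.2873.
I(U;V) = 0.6487 + 0.6390 − 1.2873 = 0.0004 nats.

0.0004 nats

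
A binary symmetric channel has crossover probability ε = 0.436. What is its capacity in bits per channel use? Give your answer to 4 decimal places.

0.0119 bits

Binary symmetric channel: C = 1 − h₂(ε) where h₂ is the binary entropy function.
h₂(0.436) = −0.436·log₂0.436 − 0.564·log₂0.564 = 0.9881.
C = 1 − 0.9881 = 0.0119 bits per channel use.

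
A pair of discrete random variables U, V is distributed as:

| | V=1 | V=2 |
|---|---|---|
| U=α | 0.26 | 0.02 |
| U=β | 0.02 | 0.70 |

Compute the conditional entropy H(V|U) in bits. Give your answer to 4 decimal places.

Marginals: p(U) = (0.2800, 0.7200), p(V) = (0.2800, 0.7200).
H(V|U) = Σ p(U) · H(V|U=·).
  U=α: p=0.2800, H(V|U=α) = 0.3712
  U=β: p=0.7200, H(V|U=β) = 0.1831
Weighted sum = 0.2358 bits.

0.2358 bits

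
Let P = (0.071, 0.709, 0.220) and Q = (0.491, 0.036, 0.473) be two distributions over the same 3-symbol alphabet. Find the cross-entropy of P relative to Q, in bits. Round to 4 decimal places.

3.7107 bits

H(P,Q) = −Σ p·log₂ q.
  −0.071·log₂(0.491) = 0.07286
  −0.709·log₂(0.036) = 3.40026
  −0.220·log₂(0.473) = 0.23762
H(P,Q) = 3.7107 bits.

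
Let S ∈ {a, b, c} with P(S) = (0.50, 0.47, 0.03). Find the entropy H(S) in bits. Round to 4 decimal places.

H(S) = −Σ p·log₂ p.
  −(0.50)·log₂(0.50) = 0.50000
  −(0.47)·log₂(0.47) = 0.51196
  −(0.03)·log₂(0.03) = 0.15177
Sum: 0.50000 + 0.51196 + 0.15177 = 1.1637 bits.

1.1637 bits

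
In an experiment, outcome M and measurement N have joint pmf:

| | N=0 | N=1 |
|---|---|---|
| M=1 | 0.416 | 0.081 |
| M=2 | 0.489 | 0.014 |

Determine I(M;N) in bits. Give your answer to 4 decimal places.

0.0419 bits

Marginals: p(M) = (0.4970, 0.5030), p(N) = (0.9050, 0.0950).
I(M;N) = Σ p(x,y)·log₂[p(x,y)/(p(x)p(y))].
  (1,0): 0.416·log₂(0.9249) = -0.04686
  (1,1): 0.081·log₂(1.7156) = 0.06307
  (2,0): 0.489·log₂(1.0742) = 0.05051
  (2,1): 0.014·log₂(0.2930) = -0.02480
Sum = 0.0419 bits.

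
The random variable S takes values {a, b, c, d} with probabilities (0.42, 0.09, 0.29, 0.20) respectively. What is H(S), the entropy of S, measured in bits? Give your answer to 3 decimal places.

H(S) = −Σ p·log₂ p.
  −(0.42)·log₂(0.42) = 0.5256
  −(0.09)·log₂(0.09) = 0.3127
  −(0.29)·log₂(0.29) = 0.5179
  −(0.20)·log₂(0.20) = 0.4644
Sum: 0.5256 + 0.3127 + 0.5179 + 0.4644 = 1.821 bits.

1.821 bits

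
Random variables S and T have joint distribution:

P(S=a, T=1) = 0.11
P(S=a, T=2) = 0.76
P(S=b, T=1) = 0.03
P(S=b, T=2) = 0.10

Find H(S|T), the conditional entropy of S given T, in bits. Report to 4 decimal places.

Marginals: p(S) = (0.8700, 0.1300), p(T) = (0.1400, 0.8600).
H(S|T) = Σ p(T) · H(S|T=·).
  T=1: p=0.1400, H(S|T=1) = 0.7496
  T=2: p=0.8600, H(S|T=2) = 0.5186
Weighted sum = 0.5509 bits.

0.5509 bits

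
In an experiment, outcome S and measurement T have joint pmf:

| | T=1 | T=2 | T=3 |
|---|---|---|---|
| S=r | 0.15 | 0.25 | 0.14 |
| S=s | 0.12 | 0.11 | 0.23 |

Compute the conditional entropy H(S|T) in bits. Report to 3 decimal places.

0.941 bits

Chain rule: H(S|T) = H(S,T) − H(T).
Marginals: p(S) = (0.5400, 0.4600), p(T) = (0.2700, 0.3600, 0.3700).
H(S,T) = 2.5127 bits; H(T) = 1.5714 bits.
H(S|T) = 2.5127 − 1.5714 = 0.941 bits.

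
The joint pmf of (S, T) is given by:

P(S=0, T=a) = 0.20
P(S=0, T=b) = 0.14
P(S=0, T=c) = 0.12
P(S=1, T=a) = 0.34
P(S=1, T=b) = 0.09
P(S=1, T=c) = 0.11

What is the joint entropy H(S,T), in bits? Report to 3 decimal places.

2.421 bits

H(S,T) = −Σ p(x,y)·log₂ p(x,y) over all 6 cells.
  cell (0,a): −0.20·log₂0.20 = 0.4644
  cell (0,b): −0.14·log₂0.14 = 0.3971
  cell (0,c): −0.12·log₂0.12 = 0.3671
  cell (1,a): −0.34·log₂0.34 = 0.5292
  cell (1,b): −0.09·log₂0.09 = 0.3127
  cell (1,c): −0.11·log₂0.11 = 0.3503
Sum = 2.421 bits.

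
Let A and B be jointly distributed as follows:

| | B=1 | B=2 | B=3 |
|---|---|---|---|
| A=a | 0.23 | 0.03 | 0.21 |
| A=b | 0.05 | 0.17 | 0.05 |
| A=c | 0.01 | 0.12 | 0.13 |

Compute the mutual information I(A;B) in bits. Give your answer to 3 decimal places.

Marginals: p(A) = (0.4700, 0.2700, 0.2600), p(B) = (0.2900, 0.3200, 0.3900).
I(A;B) = H(A) + H(B) − H(A,B).
H(A) = 1.5273, H(B) = 1.5737, H(A,B) = 2.7952.
I(A;B) = 1.5273 + 1.5737 − 2.7952 = 0.306 bits.

0.306 bits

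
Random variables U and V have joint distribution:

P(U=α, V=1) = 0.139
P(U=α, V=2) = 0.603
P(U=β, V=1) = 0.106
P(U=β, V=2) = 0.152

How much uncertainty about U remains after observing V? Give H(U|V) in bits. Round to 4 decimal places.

Chain rule: H(U|V) = H(U,V) − H(V).
Marginals: p(U) = (0.7420, 0.2580), p(V) = (0.2450, 0.7550).
H(U,V) = 1.5921 bits; H(V) = 0.8033 bits.
H(U|V) = 1.5921 − 0.8033 = 0.7888 bits.

0.7888 bits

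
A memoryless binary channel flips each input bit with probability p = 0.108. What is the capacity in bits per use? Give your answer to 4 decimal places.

0.5061 bits

Binary symmetric channel: C = 1 − h₂(ε) where h₂ is the binary entropy function.
h₂(0.108) = −0.108·log₂0.108 − 0.892·log₂0.892 = 0.4939.
C = 1 − 0.4939 = 0.5061 bits per channel use.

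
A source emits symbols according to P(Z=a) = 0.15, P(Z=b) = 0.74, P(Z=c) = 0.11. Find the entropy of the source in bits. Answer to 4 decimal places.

H(Z) = −Σ p·log₂ p.
  −(0.15)·log₂(0.15) = 0.41054
  −(0.74)·log₂(0.74) = 0.32146
  −(0.11)·log₂(0.11) = 0.35029
Sum: 0.41054 + 0.32146 + 0.35029 = 1.0823 bits.

1.0823 bits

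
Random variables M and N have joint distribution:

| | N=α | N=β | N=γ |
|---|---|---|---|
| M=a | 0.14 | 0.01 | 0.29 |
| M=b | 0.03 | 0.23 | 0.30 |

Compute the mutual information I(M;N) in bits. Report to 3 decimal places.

Marginals: p(M) = (0.4400, 0.5600), p(N) = (0.1700, 0.2400, 0.5900).
I(M;N) = H(M) + H(N) − H(M,N).
H(M) = 0.9896, H(N) = 1.3778, H(M,N) = 2.1420.
I(M;N) = 0.9896 + 1.3778 − 2.1420 = 0.225 bits.

0.225 bits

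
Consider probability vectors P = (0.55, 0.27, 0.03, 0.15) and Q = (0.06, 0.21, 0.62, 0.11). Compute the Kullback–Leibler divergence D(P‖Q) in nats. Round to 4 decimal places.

1.2421 nats

D(P‖Q) = Σ p·ln(p/q).
  0.55·ln(0.55/0.06) = 1.21857
  0.27·ln(0.27/0.21) = 0.06785
  0.03·ln(0.03/0.62) = -0.09086
  0.15·ln(0.15/0.11) = 0.04652
D(P‖Q) = 1.2421 nats.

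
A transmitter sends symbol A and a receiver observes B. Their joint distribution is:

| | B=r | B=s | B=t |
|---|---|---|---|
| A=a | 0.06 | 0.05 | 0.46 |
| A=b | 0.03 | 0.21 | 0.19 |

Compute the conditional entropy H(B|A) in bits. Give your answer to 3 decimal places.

1.069 bits

Marginals: p(A) = (0.5700, 0.4300), p(B) = (0.0900, 0.2600, 0.6500).
H(B|A) = Σ p(A) · H(B|A=·).
  A=a: p=0.5700, H(B|A=a) = 0.8995
  A=b: p=0.4300, H(B|A=b) = 1.2936
Weighted sum = 1.069 bits.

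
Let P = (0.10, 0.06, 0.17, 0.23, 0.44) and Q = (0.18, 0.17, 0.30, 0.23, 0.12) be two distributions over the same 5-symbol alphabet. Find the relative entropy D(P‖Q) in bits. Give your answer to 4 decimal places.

0.5105 bits

D(P‖Q) = Σ p·log₂(p/q).
  0.10·log₂(0.10/0.18) = -0.08480
  0.06·log₂(0.06/0.17) = -0.09015
  0.17·log₂(0.17/0.30) = -0.13930
  0.23·log₂(0.23/0.23) = 0.00000
  0.44·log₂(0.44/0.12) = 0.82477
D(P‖Q) = 0.5105 bits.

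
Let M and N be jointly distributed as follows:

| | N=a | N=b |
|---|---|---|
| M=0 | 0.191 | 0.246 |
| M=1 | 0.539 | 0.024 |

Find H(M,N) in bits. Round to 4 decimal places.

1.5636 bits

H(M,N) = −Σ p(x,y)·log₂ p(x,y) over all 4 cells.
  cell (0,a): −0.191·log₂0.191 = 0.45618
  cell (0,b): −0.246·log₂0.246 = 0.49772
  cell (1,a): −0.539·log₂0.539 = 0.48060
  cell (1,b): −0.024·log₂0.024 = 0.12914
Sum = 1.5636 bits.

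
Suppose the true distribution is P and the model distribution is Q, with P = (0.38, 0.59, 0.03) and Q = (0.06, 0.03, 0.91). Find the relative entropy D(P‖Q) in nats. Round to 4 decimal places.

2.3566 nats

D(P‖Q) = Σ p·ln(p/q).
  0.38·ln(0.38/0.06) = 0.70141
  0.59·ln(0.59/0.03) = 1.75757
  0.03·ln(0.03/0.91) = -0.10237
D(P‖Q) = 2.3566 nats.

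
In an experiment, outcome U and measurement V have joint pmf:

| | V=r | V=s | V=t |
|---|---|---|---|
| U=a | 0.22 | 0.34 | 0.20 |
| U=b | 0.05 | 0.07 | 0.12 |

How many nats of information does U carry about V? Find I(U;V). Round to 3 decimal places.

Marginals: p(U) = (0.7600, 0.2400), p(V) = (0.2700, 0.4100, 0.3200).
I(U;V) = Σ p(x,y)·ln[p(x,y)/(p(x)p(y))].
  (a,r): 0.22·ln(1.0721) = 0.0153
  (a,s): 0.34·ln(1.0911) = 0.0297
  (a,t): 0.20·ln(0.8224) = -0.0391
  (b,r): 0.05·ln(0.7716) = -0.0130
  (b,s): 0.07·ln(0.7114) = -0.0238
  (b,t): 0.12·ln(1.5625) = 0.0536
Sum = 0.023 nats.

0.023 nats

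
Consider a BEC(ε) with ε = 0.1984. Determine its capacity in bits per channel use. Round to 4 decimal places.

0.8016 bits

Binary erasure channel: capacity C = 1 − ε.
C = 1 − 0.1984 = 0.8016 bits per channel use.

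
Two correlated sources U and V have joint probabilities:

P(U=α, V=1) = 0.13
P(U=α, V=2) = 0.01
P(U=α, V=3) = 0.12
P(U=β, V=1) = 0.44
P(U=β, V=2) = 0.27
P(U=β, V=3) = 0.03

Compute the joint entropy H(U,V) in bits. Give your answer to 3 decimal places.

H(U,V) = −Σ p(x,y)·log₂ p(x,y) over all 6 cells.
  cell (α,1): −0.13·log₂0.13 = 0.3826
  cell (α,2): −0.01·log₂0.01 = 0.0664
  cell (α,3): −0.12·log₂0.12 = 0.3671
  cell (β,1): −0.44·log₂0.44 = 0.5211
  cell (β,2): −0.27·log₂0.27 = 0.5100
  cell (β,3): −0.03·log₂0.03 = 0.1518
Sum = 1.999 bits.

1.999 bits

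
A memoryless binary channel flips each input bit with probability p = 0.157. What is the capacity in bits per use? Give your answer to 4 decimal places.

0.3729 bits

Binary symmetric channel: C = 1 − h₂(ε) where h₂ is the binary entropy function.
h₂(0.157) = −0.157·log₂0.157 − 0.843·log₂0.843 = 0.6271.
C = 1 − 0.6271 = 0.3729 bits per channel use.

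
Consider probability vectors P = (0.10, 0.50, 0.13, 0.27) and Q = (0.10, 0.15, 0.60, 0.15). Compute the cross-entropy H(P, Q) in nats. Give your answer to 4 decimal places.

1.7574 nats

H(P,Q) = −Σ p·ln q.
  −0.10·ln(0.10) = 0.23026
  −0.50·ln(0.15) = 0.94856
  −0.13·ln(0.60) = 0.06641
  −0.27·ln(0.15) = 0.51222
H(P,Q) = 1.7574 nats.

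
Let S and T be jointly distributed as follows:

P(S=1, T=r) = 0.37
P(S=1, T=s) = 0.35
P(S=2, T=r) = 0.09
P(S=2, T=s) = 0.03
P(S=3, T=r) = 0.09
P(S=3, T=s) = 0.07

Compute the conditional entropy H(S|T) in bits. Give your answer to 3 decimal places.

Marginals: p(S) = (0.7200, 0.1200, 0.1600), p(T) = (0.5500, 0.4500).
H(S|T) = Σ p(T) · H(S|T=·).
  T=r: p=0.5500, H(S|T=r) = 1.2394
  T=s: p=0.4500, H(S|T=s) = 0.9600
Weighted sum = 1.114 bits.

1.114 bits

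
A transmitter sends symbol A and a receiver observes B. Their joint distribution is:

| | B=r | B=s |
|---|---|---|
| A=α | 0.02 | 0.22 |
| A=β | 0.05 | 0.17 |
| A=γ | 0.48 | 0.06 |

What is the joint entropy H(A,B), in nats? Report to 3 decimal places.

H(A,B) = −Σ p(x,y)·ln p(x,y) over all 6 cells.
  cell (α,r): −0.02·ln0.02 = 0.0782
  cell (α,s): −0.22·ln0.22 = 0.3331
  cell (β,r): −0.05·ln0.05 = 0.1498
  cell (β,s): −0.17·ln0.17 = 0.3012
  cell (γ,r): −0.48·ln0.48 = 0.3523
  cell (γ,s): −0.06·ln0.06 = 0.1688
Sum = 1.383 nats.

1.383 nats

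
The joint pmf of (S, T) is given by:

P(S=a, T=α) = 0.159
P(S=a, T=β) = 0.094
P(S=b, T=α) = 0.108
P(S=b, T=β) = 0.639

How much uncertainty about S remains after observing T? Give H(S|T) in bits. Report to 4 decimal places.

0.6650 bits

Marginals: p(S) = (0.2530, 0.7470), p(T) = (0.2670, 0.7330).
H(S|T) = Σ p(T) · H(S|T=·).
  T=α: p=0.2670, H(S|T=α) = 0.9735
  T=β: p=0.7330, H(S|T=β) = 0.5526
Weighted sum = 0.6650 bits.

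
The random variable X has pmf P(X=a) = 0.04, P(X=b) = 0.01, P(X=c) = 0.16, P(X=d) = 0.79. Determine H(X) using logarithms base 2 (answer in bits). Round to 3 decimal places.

H(X) = −Σ p·log₂ p.
  −(0.04)·log₂(0.04) = 0.1858
  −(0.01)·log₂(0.01) = 0.0664
  −(0.16)·log₂(0.16) = 0.4230
  −(0.79)·log₂(0.79) = 0.2687
Sum: 0.1858 + 0.0664 + 0.4230 + 0.2687 = 0.944 bits.

0.944 bits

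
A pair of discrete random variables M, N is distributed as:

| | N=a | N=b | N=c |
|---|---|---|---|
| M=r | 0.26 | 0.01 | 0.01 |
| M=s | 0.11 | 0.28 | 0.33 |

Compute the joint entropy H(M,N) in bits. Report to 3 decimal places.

2.030 bits

H(M,N) = −Σ p(x,y)·log₂ p(x,y) over all 6 cells.
  cell (r,a): −0.26·log₂0.26 = 0.5053
  cell (r,b): −0.01·log₂0.01 = 0.0664
  cell (r,c): −0.01·log₂0.01 = 0.0664
  cell (s,a): −0.11·log₂0.11 = 0.3503
  cell (s,b): −0.28·log₂0.28 = 0.5142
  cell (s,c): −0.33·log₂0.33 = 0.5278
Sum = 2.030 bits.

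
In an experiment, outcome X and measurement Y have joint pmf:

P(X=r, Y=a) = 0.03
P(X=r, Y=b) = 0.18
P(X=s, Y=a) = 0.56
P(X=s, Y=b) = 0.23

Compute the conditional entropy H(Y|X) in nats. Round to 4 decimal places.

Marginals: p(X) = (0.2100, 0.7900), p(Y) = (0.5900, 0.4100).
H(Y|X) = Σ p(X) · H(Y|X=·).
  X=r: p=0.2100, H(Y|X=r) = 0.4101
  X=s: p=0.7900, H(Y|X=s) = 0.6032
Weighted sum = 0.5626 nats.

0.5626 nats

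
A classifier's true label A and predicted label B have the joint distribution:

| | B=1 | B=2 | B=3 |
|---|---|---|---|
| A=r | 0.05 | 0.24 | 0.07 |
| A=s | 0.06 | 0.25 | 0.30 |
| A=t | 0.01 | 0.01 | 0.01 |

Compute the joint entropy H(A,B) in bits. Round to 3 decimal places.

2.443 bits

H(A,B) = −Σ p(x,y)·log₂ p(x,y) over all 9 cells.
  cell (r,1): −0.05·log₂0.05 = 0.2161
  cell (r,2): −0.24·log₂0.24 = 0.4941
  cell (r,3): −0.07·log₂0.07 = 0.2686
  cell (s,1): −0.06·log₂0.06 = 0.2435
  cell (s,2): −0.25·log₂0.25 = 0.5000
  cell (s,3): −0.30·log₂0.30 = 0.5211
  cell (t,1): −0.01·log₂0.01 = 0.0664
  cell (t,2): −0.01·log₂0.01 = 0.0664
  cell (t,3): −0.01·log₂0.01 = 0.0664
Sum = 2.443 bits.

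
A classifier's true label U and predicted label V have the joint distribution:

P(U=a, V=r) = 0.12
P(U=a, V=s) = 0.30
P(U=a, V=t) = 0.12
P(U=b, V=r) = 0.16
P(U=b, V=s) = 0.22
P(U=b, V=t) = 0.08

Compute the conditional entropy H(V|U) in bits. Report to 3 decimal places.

1.455 bits

Marginals: p(U) = (0.5400, 0.4600), p(V) = (0.2800, 0.5200, 0.2000).
H(V|U) = Σ p(U) · H(V|U=·).
  U=a: p=0.5400, H(V|U=a) = 1.4355
  U=b: p=0.4600, H(V|U=b) = 1.4777
Weighted sum = 1.455 bits.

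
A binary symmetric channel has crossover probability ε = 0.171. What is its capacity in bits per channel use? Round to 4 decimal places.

0.3400 bits

Binary symmetric channel: C = 1 − h₂(ε) where h₂ is the binary entropy function.
h₂(0.171) = −0.171·log₂0.171 − 0.829·log₂0.829 = 0.6600.
C = 1 − 0.6600 = 0.3400 bits per channel use.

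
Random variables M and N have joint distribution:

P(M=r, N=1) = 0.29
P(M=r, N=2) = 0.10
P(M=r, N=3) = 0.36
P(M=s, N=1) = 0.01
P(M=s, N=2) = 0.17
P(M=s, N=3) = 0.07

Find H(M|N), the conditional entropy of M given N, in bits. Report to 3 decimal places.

0.596 bits

Marginals: p(M) = (0.7500, 0.2500), p(N) = (0.3000, 0.2700, 0.4300).
H(M|N) = Σ p(N) · H(M|N=·).
  N=1: p=0.3000, H(M|N=1) = 0.2108
  N=2: p=0.2700, H(M|N=2) = 0.9510
  N=3: p=0.4300, H(M|N=3) = 0.6409
Weighted sum = 0.596 bits.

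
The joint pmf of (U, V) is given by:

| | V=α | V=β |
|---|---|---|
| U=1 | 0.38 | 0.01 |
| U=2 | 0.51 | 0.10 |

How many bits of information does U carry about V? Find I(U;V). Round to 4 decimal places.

Marginals: p(U) = (0.3900, 0.6100), p(V) = (0.8900, 0.1100).
I(U;V) = H(U) + H(V) − H(U,V).
H(U) = 0.9648, H(V) = 0.4999, H(U,V) = 1.4245.
I(U;V) = 0.9648 + 0.4999 − 1.4245 = 0.0402 bits.

0.0402 bits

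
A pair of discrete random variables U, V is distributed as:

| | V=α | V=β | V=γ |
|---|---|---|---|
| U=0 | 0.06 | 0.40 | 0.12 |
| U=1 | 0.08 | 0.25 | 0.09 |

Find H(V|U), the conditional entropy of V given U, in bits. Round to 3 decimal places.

Marginals: p(U) = (0.5800, 0.4200), p(V) = (0.1400, 0.6500, 0.2100).
H(V|U) = Σ p(U) · H(V|U=·).
  U=0: p=0.5800, H(V|U=0) = 1.1786
  U=1: p=0.4200, H(V|U=1) = 1.3774
Weighted sum = 1.262 bits.

1.262 bits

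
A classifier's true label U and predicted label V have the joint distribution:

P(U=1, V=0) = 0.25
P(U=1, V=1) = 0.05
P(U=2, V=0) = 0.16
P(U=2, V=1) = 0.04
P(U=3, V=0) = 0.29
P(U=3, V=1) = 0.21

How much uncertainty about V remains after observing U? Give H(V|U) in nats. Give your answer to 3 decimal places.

Marginals: p(U) = (0.3000, 0.2000, 0.5000), p(V) = (0.7000, 0.3000).
H(V|U) = Σ p(U) · H(V|U=·).
  U=1: p=0.3000, H(V|U=1) = 0.4506
  U=2: p=0.2000, H(V|U=2) = 0.5004
  U=3: p=0.5000, H(V|U=3) = 0.6803
Weighted sum = 0.575 nats.

0.575 nats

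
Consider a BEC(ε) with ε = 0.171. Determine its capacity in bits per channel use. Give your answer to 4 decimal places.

Binary erasure channel: capacity C = 1 − ε.
C = 1 − 0.171 = 0.8290 bits per channel use.

0.8290 bits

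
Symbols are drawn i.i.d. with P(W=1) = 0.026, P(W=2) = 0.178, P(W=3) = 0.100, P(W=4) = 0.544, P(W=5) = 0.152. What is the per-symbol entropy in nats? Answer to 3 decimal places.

H(W) = −Σ p·ln p.
  −(0.026)·ln(0.026) = 0.0949
  −(0.178)·ln(0.178) = 0.3072
  −(0.100)·ln(0.100) = 0.2303
  −(0.544)·ln(0.544) = 0.3312
  −(0.152)·ln(0.152) = 0.2863
Sum: 0.0949 + 0.3072 + 0.2303 + 0.3312 + 0.2863 = 1.250 nats.

1.250 nats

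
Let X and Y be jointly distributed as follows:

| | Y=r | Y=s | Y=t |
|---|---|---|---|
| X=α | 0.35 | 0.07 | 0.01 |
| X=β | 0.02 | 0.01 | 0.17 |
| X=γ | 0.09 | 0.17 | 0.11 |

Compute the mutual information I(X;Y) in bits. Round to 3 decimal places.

0.475 bits

Marginals: p(X) = (0.4300, 0.2000, 0.3700), p(Y) = (0.4600, 0.2500, 0.2900).
I(X;Y) = H(X) + H(Y) − H(X,Y).
H(X) = 1.5187, H(Y) = 1.5332, H(X,Y) = 2.5765.
I(X;Y) = 1.5187 + 1.5332 − 2.5765 = 0.475 bits.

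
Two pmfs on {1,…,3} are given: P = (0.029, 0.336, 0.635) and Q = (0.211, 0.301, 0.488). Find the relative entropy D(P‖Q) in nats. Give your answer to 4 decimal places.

0.1466 nats

D(P‖Q) = Σ p·ln(p/q).
  0.029·ln(0.029/0.211) = -0.05755
  0.336·ln(0.336/0.301) = 0.03696
  0.635·ln(0.635/0.488) = 0.16720
D(P‖Q) = 0.1466 nats.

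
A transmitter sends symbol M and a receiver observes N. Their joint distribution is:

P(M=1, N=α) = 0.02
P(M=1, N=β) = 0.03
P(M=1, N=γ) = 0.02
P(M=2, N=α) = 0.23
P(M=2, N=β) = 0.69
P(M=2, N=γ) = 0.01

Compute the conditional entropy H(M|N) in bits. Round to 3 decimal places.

Chain rule: H(M|N) = H(M,N) − H(N).
Marginals: p(M) = (0.0700, 0.9300), p(N) = (0.2500, 0.7200, 0.0300).
H(M,N) = 1.3010 bits; H(N) = 0.9930 bits.
H(M|N) = 1.3010 − 0.9930 = 0.308 bits.

0.308 bits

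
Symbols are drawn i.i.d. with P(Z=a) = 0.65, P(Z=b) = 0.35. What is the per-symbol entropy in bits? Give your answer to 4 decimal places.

H(Z) = −Σ p·log₂ p.
  −(0.65)·log₂(0.65) = 0.40397
  −(0.35)·log₂(0.35) = 0.53010
Sum: 0.40397 + 0.53010 = 0.9341 bits.

0.9341 bits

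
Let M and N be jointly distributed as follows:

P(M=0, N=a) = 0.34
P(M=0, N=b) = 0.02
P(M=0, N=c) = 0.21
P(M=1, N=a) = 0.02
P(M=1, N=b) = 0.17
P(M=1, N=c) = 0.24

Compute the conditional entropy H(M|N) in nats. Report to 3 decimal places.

Marginals: p(M) = (0.5700, 0.4300), p(N) = (0.3600, 0.1900, 0.4500).
H(M|N) = Σ p(N) · H(M|N=·).
  N=a: p=0.3600, H(M|N=a) = 0.2146
  N=b: p=0.1900, H(M|N=b) = 0.3365
  N=c: p=0.4500, H(M|N=c) = 0.6909
Weighted sum = 0.452 nats.

0.452 nats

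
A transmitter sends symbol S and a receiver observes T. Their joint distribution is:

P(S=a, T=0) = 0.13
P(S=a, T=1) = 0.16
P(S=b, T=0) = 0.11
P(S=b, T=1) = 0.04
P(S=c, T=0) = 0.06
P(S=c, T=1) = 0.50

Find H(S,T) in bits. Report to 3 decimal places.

2.085 bits

H(S,T) = −Σ p(x,y)·log₂ p(x,y) over all 6 cells.
  cell (a,0): −0.13·log₂0.13 = 0.3826
  cell (a,1): −0.16·log₂0.16 = 0.4230
  cell (b,0): −0.11·log₂0.11 = 0.3503
  cell (b,1): −0.04·log₂0.04 = 0.1858
  cell (c,0): −0.06·log₂0.06 = 0.2435
  cell (c,1): −0.50·log₂0.50 = 0.5000
Sum = 2.085 bits.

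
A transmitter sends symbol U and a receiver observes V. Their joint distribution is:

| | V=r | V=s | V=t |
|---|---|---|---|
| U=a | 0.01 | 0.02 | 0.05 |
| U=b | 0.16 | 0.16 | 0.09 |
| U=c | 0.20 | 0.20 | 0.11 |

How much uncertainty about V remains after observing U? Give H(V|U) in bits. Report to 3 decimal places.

Chain rule: H(V|U) = H(U,V) − H(U).
Marginals: p(U) = (0.0800, 0.4100, 0.5100), p(V) = (0.3700, 0.3800, 0.2500).
H(U,V) = 2.8332 bits; H(U) = 1.3143 bits.
H(V|U) = 2.8332 − 1.3143 = 1.519 bits.

1.519 bits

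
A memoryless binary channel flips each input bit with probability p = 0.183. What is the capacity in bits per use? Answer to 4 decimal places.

Binary symmetric channel: C = 1 − h₂(ε) where h₂ is the binary entropy function.
h₂(0.183) = −0.183·log₂0.183 − 0.817·log₂0.817 = 0.6866.
C = 1 − 0.6866 = 0.3134 bits per channel use.

0.3134 bits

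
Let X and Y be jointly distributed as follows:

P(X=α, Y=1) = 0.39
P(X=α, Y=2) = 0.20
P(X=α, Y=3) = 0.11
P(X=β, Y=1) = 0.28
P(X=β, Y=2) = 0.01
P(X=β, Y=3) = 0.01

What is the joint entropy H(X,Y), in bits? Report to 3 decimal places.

1.992 bits

H(X,Y) = −Σ p(x,y)·log₂ p(x,y) over all 6 cells.
  cell (α,1): −0.39·log₂0.39 = 0.5298
  cell (α,2): −0.20·log₂0.20 = 0.4644
  cell (α,3): −0.11·log₂0.11 = 0.3503
  cell (β,1): −0.28·log₂0.28 = 0.5142
  cell (β,2): −0.01·log₂0.01 = 0.0664
  cell (β,3): −0.01·log₂0.01 = 0.0664
Sum = 1.992 bits.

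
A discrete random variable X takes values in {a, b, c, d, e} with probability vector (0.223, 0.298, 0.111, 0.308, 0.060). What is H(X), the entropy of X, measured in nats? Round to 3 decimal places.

1.471 nats

H(X) = −Σ p·ln p.
  −(0.223)·ln(0.223) = 0.3346
  −(0.298)·ln(0.298) = 0.3608
  −(0.111)·ln(0.111) = 0.2440
  −(0.308)·ln(0.308) = 0.3627
  −(0.060)·ln(0.060) = 0.1688
Sum: 0.3346 + 0.3608 + 0.2440 + 0.3627 + 0.1688 = 1.471 nats.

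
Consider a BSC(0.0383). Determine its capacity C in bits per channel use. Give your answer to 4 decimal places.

0.7656 bits

Binary symmetric channel: C = 1 − h₂(ε) where h₂ is the binary entropy function.
h₂(0.0383) = −0.0383·log₂0.0383 − 0.9617·log₂0.9617 = 0.2344.
C = 1 − 0.2344 = 0.7656 bits per channel use.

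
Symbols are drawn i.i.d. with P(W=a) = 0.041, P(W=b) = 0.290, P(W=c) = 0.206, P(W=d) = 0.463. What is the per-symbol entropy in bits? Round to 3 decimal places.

H(W) = −Σ p·log₂ p.
  −(0.041)·log₂(0.041) = 0.1889
  −(0.290)·log₂(0.290) = 0.5179
  −(0.206)·log₂(0.206) = 0.4695
  −(0.463)·log₂(0.463) = 0.5144
Sum: 0.1889 + 0.5179 + 0.4695 + 0.5144 = 1.691 bits.

1.691 bits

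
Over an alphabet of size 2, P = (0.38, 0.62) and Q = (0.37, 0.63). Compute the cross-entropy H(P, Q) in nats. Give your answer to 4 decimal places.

H(P,Q) = −Σ p·ln q.
  −0.38·ln(0.37) = 0.37782
  −0.62·ln(0.63) = 0.28646
H(P,Q) = 0.6643 nats.

0.6643 nats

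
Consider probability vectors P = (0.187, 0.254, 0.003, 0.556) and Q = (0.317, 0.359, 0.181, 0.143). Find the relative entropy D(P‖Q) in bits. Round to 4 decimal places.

0.8023 bits

D(P‖Q) = Σ p·log₂(p/q).
  0.187·log₂(0.187/0.317) = -0.14239
  0.254·log₂(0.254/0.359) = -0.12679
  0.003·log₂(0.003/0.181) = -0.01774
  0.556·log₂(0.556/0.143) = 1.08924
D(P‖Q) = 0.8023 bits.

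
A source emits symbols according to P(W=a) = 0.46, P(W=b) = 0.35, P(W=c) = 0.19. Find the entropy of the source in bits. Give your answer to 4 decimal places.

H(W) = −Σ p·log₂ p.
  −(0.46)·log₂(0.46) = 0.51534
  −(0.35)·log₂(0.35) = 0.53010
  −(0.19)·log₂(0.19) = 0.45523
Sum: 0.51534 + 0.53010 + 0.45523 = 1.5007 bits.

1.5007 bits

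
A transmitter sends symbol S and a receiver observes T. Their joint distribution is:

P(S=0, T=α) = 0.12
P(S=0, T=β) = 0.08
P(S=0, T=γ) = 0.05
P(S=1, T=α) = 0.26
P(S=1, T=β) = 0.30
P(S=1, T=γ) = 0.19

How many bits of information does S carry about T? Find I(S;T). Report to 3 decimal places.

0.010 bits

Marginals: p(S) = (0.2500, 0.7500), p(T) = (0.3800, 0.3800, 0.2400).
I(S;T) = Σ p(x,y)·log₂[p(x,y)/(p(x)p(y))].
  (0,α): 0.12·log₂(1.2632) = 0.0404
  (0,β): 0.08·log₂(0.8421) = -0.0198
  (0,γ): 0.05·log₂(0.8333) = -0.0132
  (1,α): 0.26·log₂(0.9123) = -0.0344
  (1,β): 0.30·log₂(1.0526) = 0.0222
  (1,γ): 0.19·log₂(1.0556) = 0.0148
Sum = 0.010 bits.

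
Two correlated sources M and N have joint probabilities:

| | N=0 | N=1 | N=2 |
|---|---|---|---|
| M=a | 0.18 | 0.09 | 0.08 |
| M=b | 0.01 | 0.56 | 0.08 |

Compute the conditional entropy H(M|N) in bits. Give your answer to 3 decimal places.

0.594 bits

Chain rule: H(M|N) = H(M,N) − H(N).
Marginals: p(M) = (0.3500, 0.6500), p(N) = (0.1900, 0.6500, 0.1600).
H(M,N) = 1.8759 bits; H(N) = 1.2822 bits.
H(M|N) = 1.8759 − 1.2822 = 0.594 bits.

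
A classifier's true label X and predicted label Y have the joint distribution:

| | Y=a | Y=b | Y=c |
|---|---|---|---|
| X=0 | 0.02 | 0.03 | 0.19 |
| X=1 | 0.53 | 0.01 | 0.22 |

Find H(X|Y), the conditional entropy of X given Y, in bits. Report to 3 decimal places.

Marginals: p(X) = (0.2400, 0.7600), p(Y) = (0.5500, 0.0400, 0.4100).
H(X|Y) = Σ p(Y) · H(X|Y=·).
  Y=a: p=0.5500, H(X|Y=a) = 0.2254
  Y=b: p=0.0400, H(X|Y=b) = 0.8113
  Y=c: p=0.4100, H(X|Y=c) = 0.9961
Weighted sum = 0.565 bits.

0.565 bits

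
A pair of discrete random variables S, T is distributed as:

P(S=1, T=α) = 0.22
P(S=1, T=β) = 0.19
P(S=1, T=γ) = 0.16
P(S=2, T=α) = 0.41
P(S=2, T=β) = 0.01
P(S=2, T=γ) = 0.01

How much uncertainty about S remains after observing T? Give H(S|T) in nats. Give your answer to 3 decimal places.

Marginals: p(S) = (0.5700, 0.4300), p(T) = (0.6300, 0.2000, 0.1700).
H(S|T) = Σ p(T) · H(S|T=·).
  T=α: p=0.6300, H(S|T=α) = 0.6470
  T=β: p=0.2000, H(S|T=β) = 0.1985
  T=γ: p=0.1700, H(S|T=γ) = 0.2237
Weighted sum = 0.485 nats.

0.485 nats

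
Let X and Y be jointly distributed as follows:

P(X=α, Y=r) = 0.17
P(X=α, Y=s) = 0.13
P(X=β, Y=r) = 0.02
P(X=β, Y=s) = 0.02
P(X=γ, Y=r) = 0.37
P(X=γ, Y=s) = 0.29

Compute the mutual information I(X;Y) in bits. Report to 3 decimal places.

0.000 bits

Marginals: p(X) = (0.3000, 0.0400, 0.6600), p(Y) = (0.5600, 0.4400).
I(X;Y) = H(X) + H(Y) − H(X,Y).
H(X) = 1.1025, H(Y) = 0.9896, H(X,Y) = 2.0916.
I(X;Y) = 1.1025 + 0.9896 − 2.0916 = 0.000 bits.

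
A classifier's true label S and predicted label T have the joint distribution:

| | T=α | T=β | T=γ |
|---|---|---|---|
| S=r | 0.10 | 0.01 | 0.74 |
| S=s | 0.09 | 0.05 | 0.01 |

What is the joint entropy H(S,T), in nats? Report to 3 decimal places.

H(S,T) = −Σ p(x,y)·ln p(x,y) over all 6 cells.
  cell (r,α): −0.10·ln0.10 = 0.2303
  cell (r,β): −0.01·ln0.01 = 0.0461
  cell (r,γ): −0.74·ln0.74 = 0.2228
  cell (s,α): −0.09·ln0.09 = 0.2167
  cell (s,β): −0.05·ln0.05 = 0.1498
  cell (s,γ): −0.01·ln0.01 = 0.0461
Sum = 0.912 nats.

0.912 nats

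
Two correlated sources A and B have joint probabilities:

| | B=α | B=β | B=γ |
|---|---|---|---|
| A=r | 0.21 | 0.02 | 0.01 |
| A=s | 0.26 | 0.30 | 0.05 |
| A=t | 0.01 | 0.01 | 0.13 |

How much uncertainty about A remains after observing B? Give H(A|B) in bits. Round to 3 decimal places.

0.919 bits

Marginals: p(A) = (0.2400, 0.6100, 0.1500), p(B) = (0.4800, 0.3300, 0.1900).
H(A|B) = Σ p(B) · H(A|B=·).
  B=α: p=0.4800, H(A|B=α) = 1.1173
  B=β: p=0.3300, H(A|B=β) = 0.5230
  B=γ: p=0.1900, H(A|B=γ) = 1.1050
Weighted sum = 0.919 bits.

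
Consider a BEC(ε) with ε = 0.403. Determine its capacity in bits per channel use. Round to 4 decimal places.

Binary erasure channel: capacity C = 1 − ε.
C = 1 − 0.403 = 0.5970 bits per channel use.

0.5970 bits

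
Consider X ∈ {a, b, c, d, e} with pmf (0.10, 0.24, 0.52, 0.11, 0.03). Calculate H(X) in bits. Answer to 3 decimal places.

H(X) = −Σ p·log₂ p.
  −(0.10)·log₂(0.10) = 0.3322
  −(0.24)·log₂(0.24) = 0.4941
  −(0.52)·log₂(0.52) = 0.4906
  −(0.11)·log₂(0.11) = 0.3503
  −(0.03)·log₂(0.03) = 0.1518
Sum: 0.3322 + 0.4941 + 0.4906 + 0.3503 + 0.1518 = 1.819 bits.

1.819 bits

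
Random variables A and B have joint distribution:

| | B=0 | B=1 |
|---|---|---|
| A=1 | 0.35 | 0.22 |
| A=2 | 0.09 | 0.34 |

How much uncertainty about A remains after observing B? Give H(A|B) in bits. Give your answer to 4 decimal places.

0.8629 bits

Marginals: p(A) = (0.5700, 0.4300), p(B) = (0.4400, 0.5600).
H(A|B) = Σ p(B) · H(A|B=·).
  B=0: p=0.4400, H(A|B=0) = 0.7309
  B=1: p=0.5600, H(A|B=1) = 0.9666
Weighted sum = 0.8629 bits.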